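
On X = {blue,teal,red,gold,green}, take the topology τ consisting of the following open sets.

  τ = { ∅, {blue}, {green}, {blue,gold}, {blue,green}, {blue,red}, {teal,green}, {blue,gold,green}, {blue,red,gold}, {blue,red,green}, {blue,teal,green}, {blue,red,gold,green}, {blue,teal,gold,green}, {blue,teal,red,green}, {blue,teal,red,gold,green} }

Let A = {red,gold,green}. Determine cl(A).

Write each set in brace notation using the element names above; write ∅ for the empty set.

{teal,red,gold,green}

cl via duality: int({blue,teal}) = {blue}, so X∖{blue} = {teal,red,gold,green}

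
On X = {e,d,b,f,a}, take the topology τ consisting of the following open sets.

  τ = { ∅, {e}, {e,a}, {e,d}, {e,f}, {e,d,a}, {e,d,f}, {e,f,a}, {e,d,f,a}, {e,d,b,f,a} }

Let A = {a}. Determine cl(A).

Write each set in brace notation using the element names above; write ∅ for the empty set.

{b,a}

cl via duality: int({e,d,b,f}) = {e,d,f}, so X∖{e,d,f} = {b,a}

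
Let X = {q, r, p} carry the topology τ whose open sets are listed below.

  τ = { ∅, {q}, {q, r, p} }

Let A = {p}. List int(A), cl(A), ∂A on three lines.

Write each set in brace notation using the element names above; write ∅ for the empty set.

interior: largest open inside A is ∅ (from ∅)
cl via duality: int({q, r}) = {q}, so X∖{q} = {r, p}
cl∖int = {r, p}

int(A) = ∅
cl(A)  = {r, p}
∂A     = {r, p}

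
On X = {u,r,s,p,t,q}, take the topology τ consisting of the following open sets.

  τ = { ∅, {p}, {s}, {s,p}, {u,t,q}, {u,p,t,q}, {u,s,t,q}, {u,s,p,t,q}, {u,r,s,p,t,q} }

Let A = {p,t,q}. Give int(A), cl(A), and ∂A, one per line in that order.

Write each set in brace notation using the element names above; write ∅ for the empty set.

U open, U⊆A: ∅, {p}. int(A) = ⋃ = {p}
X∖A={u,r,s}, int(X∖A)={s}, hence cl(A)={u,r,p,t,q}
∂A: remove int from cl → {u,r,t,q}

int(A) = {p}
cl(A)  = {u,r,p,t,q}
∂A     = {u,r,t,q}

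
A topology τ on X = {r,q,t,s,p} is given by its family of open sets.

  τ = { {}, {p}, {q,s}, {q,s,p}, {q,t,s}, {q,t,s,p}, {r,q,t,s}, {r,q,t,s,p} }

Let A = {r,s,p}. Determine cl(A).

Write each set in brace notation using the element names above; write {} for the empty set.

X∖A={q,t}, int(X∖A)={}, hence cl(A)={r,q,t,s,p}

{r,q,t,s,p}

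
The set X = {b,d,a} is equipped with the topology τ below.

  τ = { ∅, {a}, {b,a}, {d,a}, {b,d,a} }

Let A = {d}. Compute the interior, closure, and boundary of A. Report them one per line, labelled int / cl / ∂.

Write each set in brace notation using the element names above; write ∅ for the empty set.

open subsets of A: ∅; so int(A) = ∅
closure: X∖int(X∖A) = X∖{b,a} = {d}
∂A = {d} minus ∅ = {d}

int(A) = ∅
cl(A)  = {d}
∂A     = {d}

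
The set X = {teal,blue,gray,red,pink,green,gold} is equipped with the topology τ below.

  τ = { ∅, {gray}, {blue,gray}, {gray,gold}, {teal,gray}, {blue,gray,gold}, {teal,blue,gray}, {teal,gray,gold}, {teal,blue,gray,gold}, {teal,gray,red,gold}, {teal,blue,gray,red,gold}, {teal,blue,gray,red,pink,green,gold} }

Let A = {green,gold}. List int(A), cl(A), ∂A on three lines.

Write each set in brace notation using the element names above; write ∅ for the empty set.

opens ⊆ A: ∅; union → int = ∅
complement {teal,blue,gray,red,pink}; its interior {teal,blue,gray}; cl(A) = X∖{teal,blue,gray} = {red,pink,green,gold}
boundary = {red,pink,green,gold} ∖ ∅ = {red,pink,green,gold}

int(A) = ∅
cl(A)  = {red,pink,green,gold}
∂A     = {red,pink,green,gold}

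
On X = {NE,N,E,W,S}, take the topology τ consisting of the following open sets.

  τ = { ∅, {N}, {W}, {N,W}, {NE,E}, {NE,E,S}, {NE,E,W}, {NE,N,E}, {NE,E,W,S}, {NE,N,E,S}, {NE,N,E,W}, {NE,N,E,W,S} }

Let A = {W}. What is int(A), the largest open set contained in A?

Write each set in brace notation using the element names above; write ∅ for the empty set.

U open, U⊆A: ∅, {W}. int(A) = ⋃ = {W}

{W}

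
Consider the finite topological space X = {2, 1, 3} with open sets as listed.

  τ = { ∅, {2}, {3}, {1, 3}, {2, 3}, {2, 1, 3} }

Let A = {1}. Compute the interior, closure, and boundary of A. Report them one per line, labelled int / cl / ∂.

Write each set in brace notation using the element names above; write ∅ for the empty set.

U open, U⊆A: ∅. int(A) = ⋃ = ∅
X∖A={2, 3}, int(X∖A)={2, 3}, hence cl(A)={1}
∂A: remove int from cl → {1}

int(A) = ∅
cl(A)  = {1}
∂A     = {1}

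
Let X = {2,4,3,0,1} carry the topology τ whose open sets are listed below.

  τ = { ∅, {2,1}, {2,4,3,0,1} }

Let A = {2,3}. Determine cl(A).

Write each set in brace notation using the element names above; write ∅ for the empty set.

{2,4,3,0,1}

complement {4,0,1}; its interior ∅; cl(A) = X∖∅ = {2,4,3,0,1}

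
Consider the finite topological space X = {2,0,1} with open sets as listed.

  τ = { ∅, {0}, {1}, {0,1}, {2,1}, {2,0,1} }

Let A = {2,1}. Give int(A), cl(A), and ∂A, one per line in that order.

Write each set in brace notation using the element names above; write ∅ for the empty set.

open subsets of A: ∅, {1}, {2,1}; so int(A) = {2,1}
closure: X∖int(X∖A) = X∖{0} = {2,1}
∂A = {2,1} minus {2,1} = ∅

int(A) = {2,1}
cl(A)  = {2,1}
∂A     = ∅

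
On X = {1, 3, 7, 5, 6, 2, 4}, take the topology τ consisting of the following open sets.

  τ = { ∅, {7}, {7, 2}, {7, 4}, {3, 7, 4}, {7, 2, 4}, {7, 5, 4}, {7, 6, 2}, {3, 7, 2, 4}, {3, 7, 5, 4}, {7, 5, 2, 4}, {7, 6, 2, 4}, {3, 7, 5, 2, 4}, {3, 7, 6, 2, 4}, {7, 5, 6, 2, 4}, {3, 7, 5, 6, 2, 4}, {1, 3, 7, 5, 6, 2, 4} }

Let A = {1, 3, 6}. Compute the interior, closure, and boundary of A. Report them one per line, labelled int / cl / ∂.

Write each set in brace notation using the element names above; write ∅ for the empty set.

int(A) = ∅
cl(A)  = {1, 3, 6}
∂A     = {1, 3, 6}

U open, U⊆A: ∅. int(A) = ⋃ = ∅
X∖A={7, 5, 2, 4}, int(X∖A)={7, 5, 2, 4}, hence cl(A)={1, 3, 6}
∂A: remove int from cl → {1, 3, 6}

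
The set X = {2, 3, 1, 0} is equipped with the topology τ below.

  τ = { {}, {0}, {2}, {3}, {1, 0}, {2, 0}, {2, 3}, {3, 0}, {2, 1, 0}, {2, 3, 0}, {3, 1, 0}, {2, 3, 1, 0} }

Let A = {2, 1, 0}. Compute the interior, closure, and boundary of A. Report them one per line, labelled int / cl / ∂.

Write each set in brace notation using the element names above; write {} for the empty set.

interior: largest open inside A is {2, 1, 0} (from {}, {0}, {2}, {2, 0}, {1, 0}, {2, 1, 0})
cl via duality: int({3}) = {3}, so X∖{3} = {2, 1, 0}
cl∖int = {}

int(A) = {2, 1, 0}
cl(A)  = {2, 1, 0}
∂A     = {}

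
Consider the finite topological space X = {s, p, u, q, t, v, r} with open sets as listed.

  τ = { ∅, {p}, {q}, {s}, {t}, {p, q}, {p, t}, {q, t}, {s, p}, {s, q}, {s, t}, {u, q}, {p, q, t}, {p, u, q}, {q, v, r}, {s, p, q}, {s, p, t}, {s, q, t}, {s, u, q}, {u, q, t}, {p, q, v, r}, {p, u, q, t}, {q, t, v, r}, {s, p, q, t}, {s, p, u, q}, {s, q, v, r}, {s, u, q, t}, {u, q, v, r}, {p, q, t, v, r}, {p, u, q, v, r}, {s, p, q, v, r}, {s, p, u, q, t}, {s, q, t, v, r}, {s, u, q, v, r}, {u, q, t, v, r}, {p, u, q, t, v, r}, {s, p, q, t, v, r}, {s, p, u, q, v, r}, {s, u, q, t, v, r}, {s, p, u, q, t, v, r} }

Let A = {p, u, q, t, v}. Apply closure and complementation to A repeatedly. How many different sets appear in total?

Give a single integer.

cl via duality: int({s, r}) = {s}, so X∖{s} = {p, u, q, t, v, r}
Write k for closure, c for complement:
  1. A     = {p, u, q, t, v}
  2. kA    = {p, u, q, t, v, r}
  3. cA    = {s, r}
  4. ckA   = {s}
  5. kcA   = {s, v, r}
  6. ckcA  = {p, u, q, t}
applying k or c yields no new set

6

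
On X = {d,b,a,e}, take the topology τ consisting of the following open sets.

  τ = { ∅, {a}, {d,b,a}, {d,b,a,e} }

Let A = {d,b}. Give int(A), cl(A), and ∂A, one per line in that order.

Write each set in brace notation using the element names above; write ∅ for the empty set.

U open, U⊆A: ∅. int(A) = ⋃ = ∅
X∖A={a,e}, int(X∖A)={a}, hence cl(A)={d,b,e}
∂A: remove int from cl → {d,b,e}

int(A) = ∅
cl(A)  = {d,b,e}
∂A     = {d,b,e}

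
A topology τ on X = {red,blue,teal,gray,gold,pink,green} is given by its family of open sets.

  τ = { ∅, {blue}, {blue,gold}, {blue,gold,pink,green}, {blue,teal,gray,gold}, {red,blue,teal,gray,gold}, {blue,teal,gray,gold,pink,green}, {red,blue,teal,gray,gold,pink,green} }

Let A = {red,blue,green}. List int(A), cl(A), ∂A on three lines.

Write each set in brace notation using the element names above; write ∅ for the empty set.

int(A) = {blue}
cl(A)  = {red,blue,teal,gray,gold,pink,green}
∂A     = {red,teal,gray,gold,pink,green}

interior: largest open inside A is {blue} (from ∅, {blue})
cl via duality: int({teal,gray,gold,pink}) = ∅, so X∖∅ = {red,blue,teal,gray,gold,pink,green}
cl∖int = {red,teal,gray,gold,pink,green}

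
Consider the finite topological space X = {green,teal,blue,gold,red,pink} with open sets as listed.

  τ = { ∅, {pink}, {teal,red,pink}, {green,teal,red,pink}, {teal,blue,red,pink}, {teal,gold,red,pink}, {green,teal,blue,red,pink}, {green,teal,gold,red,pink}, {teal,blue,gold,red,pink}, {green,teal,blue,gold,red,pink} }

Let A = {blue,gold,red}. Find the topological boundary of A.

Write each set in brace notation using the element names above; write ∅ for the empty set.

open subsets of A: ∅; so int(A) = ∅
closure: X∖int(X∖A) = X∖{pink} = {green,teal,blue,gold,red}
∂A = {green,teal,blue,gold,red} minus ∅ = {green,teal,blue,gold,red}

{green,teal,blue,gold,red}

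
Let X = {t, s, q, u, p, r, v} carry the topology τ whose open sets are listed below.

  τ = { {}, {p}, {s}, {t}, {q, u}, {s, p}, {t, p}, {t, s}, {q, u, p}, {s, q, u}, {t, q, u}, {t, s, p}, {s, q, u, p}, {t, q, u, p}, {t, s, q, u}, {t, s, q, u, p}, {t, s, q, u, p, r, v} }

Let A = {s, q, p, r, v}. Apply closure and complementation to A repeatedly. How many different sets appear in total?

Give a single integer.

10

closure: X∖int(X∖A) = X∖{t} = {s, q, u, p, r, v}
Let k=closure and c=complement:
  1. A     = {s, q, p, r, v}
  2. kA    = {s, q, u, p, r, v}
  3. cA    = {t, u}
  4. ckA   = {t}
  5. kcA   = {t, q, u, r, v}
  6. kckA  = {t, r, v}
  7. ckcA  = {s, p}
  8. ckckA = {s, q, u, p}
  9. kckcA = {s, p, r, v}
  10. ckckcA = {t, q, u}
— saturated at 10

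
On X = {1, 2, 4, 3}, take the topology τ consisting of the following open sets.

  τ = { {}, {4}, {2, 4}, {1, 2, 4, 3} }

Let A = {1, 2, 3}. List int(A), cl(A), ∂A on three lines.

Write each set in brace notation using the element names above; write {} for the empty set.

int(A) = {}
cl(A)  = {1, 2, 3}
∂A     = {1, 2, 3}

U open, U⊆A: {}. int(A) = ⋃ = {}
X∖A={4}, int(X∖A)={4}, hence cl(A)={1, 2, 3}
∂A: remove int from cl → {1, 2, 3}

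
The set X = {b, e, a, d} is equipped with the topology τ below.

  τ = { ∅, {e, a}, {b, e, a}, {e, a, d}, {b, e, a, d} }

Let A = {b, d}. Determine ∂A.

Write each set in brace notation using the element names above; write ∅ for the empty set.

{b, d}

open subsets of A: ∅; so int(A) = ∅
closure: X∖int(X∖A) = X∖{e, a} = {b, d}
∂A = {b, d} minus ∅ = {b, d}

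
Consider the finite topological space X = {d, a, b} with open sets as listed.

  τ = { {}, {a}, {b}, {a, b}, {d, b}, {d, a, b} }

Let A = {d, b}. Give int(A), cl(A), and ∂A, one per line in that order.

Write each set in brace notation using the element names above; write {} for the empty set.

int(A) = {d, b}
cl(A)  = {d, b}
∂A     = {}

interior: largest open inside A is {d, b} (from {}, {b}, {d, b})
cl via duality: int({a}) = {a}, so X∖{a} = {d, b}
cl∖int = {}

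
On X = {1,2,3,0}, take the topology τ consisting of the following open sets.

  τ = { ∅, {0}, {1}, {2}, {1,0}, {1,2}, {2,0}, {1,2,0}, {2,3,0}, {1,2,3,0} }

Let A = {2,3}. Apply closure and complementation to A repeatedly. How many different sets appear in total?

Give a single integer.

4

cl via duality: int({1,0}) = {1,0}, so X∖{1,0} = {2,3}
Write k for closure, c for complement:
  1. A     = {2,3}
  2. cA    = {1,0}
  3. kcA   = {1,3,0}
  4. ckcA  = {2}
applying k or c yields no new set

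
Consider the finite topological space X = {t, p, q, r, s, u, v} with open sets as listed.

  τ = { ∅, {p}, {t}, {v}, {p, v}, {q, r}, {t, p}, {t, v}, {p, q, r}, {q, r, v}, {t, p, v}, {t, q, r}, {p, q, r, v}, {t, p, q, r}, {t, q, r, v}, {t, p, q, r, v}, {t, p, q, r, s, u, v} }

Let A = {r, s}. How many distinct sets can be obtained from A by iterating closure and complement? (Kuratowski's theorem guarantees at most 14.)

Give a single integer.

8

closure: X∖int(X∖A) = X∖{t, p, v} = {q, r, s, u}
Let k=closure and c=complement:
  1. A     = {r, s}
  2. kA    = {q, r, s, u}
  3. cA    = {t, p, q, u, v}
  4. ckA   = {t, p, v}
  5. kcA   = {t, p, q, r, s, u, v}
  6. kckA  = {t, p, s, u, v}
  7. ckcA  = ∅
  8. ckckA = {q, r}
— saturated at 8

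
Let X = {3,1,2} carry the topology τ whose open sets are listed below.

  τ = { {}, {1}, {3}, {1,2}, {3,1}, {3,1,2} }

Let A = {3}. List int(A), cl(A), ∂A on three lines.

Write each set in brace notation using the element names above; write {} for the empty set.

int(A) = {3}
cl(A)  = {3}
∂A     = {}

opens ⊆ A: {}, {3}; union → int = {3}
complement {1,2}; its interior {1,2}; cl(A) = X∖{1,2} = {3}
boundary = {3} ∖ {3} = {}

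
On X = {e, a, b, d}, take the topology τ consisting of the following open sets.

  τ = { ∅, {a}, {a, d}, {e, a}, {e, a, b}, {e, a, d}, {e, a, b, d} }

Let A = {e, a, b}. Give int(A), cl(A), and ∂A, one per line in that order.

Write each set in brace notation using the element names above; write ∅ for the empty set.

interior: largest open inside A is {e, a, b} (from ∅, {a}, {e, a}, {e, a, b})
cl via duality: int({d}) = ∅, so X∖∅ = {e, a, b, d}
cl∖int = {d}

int(A) = {e, a, b}
cl(A)  = {e, a, b, d}
∂A     = {d}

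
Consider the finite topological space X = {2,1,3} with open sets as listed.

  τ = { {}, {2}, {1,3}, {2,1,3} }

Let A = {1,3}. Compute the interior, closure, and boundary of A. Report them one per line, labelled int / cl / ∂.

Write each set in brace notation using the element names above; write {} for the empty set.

int(A) = {1,3}
cl(A)  = {1,3}
∂A     = {}

interior: largest open inside A is {1,3} (from {}, {1,3})
cl via duality: int({2}) = {2}, so X∖{2} = {1,3}
cl∖int = {}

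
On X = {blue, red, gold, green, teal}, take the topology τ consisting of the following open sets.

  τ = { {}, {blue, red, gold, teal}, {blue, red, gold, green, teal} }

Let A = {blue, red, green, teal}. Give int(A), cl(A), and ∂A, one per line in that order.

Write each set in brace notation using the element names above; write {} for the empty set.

int(A) = {}
cl(A)  = {blue, red, gold, green, teal}
∂A     = {blue, red, gold, green, teal}

U open, U⊆A: {}. int(A) = ⋃ = {}
X∖A={gold}, int(X∖A)={}, hence cl(A)={blue, red, gold, green, teal}
∂A: remove int from cl → {blue, red, gold, green, teal}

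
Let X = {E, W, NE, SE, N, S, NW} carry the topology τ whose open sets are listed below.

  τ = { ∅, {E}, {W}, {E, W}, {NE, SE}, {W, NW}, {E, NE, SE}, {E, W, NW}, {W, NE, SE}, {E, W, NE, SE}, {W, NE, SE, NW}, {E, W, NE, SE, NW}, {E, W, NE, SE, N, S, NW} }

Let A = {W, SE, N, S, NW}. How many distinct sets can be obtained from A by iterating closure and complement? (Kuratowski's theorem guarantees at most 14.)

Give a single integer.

X∖A={E, NE}, int(X∖A)={E}, hence cl(A)={W, NE, SE, N, S, NW}
Orbit (k=closure, c=complement):
  1. A     = {W, SE, N, S, NW}
  2. kA    = {W, NE, SE, N, S, NW}
  3. cA    = {E, NE}
  4. ckA   = {E}
  5. kcA   = {E, NE, SE, N, S}
  6. kckA  = {E, N, S}
  7. ckcA  = {W, NW}
  8. ckckA = {W, NE, SE, NW}
  9. kckcA = {W, N, S, NW}
  10. ckckcA = {E, NE, SE}
(closed under both — stop)

10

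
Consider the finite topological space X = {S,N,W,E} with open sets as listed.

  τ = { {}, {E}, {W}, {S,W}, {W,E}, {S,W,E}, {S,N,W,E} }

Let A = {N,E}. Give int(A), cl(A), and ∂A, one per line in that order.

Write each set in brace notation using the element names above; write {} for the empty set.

U open, U⊆A: {}, {E}. int(A) = ⋃ = {E}
X∖A={S,W}, int(X∖A)={S,W}, hence cl(A)={N,E}
∂A: remove int from cl → {N}

int(A) = {E}
cl(A)  = {N,E}
∂A     = {N}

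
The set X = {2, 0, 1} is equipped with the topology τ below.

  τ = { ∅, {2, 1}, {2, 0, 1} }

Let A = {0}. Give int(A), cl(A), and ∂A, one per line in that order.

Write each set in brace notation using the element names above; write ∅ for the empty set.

int(A) = ∅
cl(A)  = {0}
∂A     = {0}

opens ⊆ A: ∅; union → int = ∅
complement {2, 1}; its interior {2, 1}; cl(A) = X∖{2, 1} = {0}
boundary = {0} ∖ ∅ = {0}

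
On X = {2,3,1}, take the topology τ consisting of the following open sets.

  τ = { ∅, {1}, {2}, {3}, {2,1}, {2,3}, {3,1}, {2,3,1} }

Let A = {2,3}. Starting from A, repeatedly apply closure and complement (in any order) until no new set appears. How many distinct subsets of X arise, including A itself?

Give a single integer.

2

closure: X∖int(X∖A) = X∖{1} = {2,3}
Let k=closure and c=complement:
  1. A     = {2,3}
  2. cA    = {1}
— saturated at 2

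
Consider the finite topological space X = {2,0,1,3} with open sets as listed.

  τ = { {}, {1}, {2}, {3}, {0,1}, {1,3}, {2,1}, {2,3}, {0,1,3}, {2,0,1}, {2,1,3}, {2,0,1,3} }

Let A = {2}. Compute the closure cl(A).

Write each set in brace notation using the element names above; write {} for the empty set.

closure: X∖int(X∖A) = X∖{0,1,3} = {2}

{2}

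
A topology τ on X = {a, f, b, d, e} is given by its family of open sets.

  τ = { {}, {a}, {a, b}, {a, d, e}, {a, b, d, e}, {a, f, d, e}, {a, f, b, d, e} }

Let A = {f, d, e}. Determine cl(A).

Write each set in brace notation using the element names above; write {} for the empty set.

closure: X∖int(X∖A) = X∖{a, b} = {f, d, e}

{f, d, e}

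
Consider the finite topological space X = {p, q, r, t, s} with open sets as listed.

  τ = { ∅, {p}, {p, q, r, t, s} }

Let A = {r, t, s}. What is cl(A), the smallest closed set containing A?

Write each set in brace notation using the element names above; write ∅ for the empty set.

{q, r, t, s}

closure: X∖int(X∖A) = X∖{p} = {q, r, t, s}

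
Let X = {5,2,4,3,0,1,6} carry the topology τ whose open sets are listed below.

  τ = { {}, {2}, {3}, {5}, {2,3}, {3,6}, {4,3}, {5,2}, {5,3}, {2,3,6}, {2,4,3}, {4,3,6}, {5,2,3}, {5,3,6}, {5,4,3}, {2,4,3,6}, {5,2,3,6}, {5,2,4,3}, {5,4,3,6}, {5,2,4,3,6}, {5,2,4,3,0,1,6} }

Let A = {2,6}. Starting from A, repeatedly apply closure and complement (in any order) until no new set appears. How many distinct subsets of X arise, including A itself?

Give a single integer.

closure: X∖int(X∖A) = X∖{5,4,3} = {2,0,1,6}
Let k=closure and c=complement:
  1. A     = {2,6}
  2. kA    = {2,0,1,6}
  3. cA    = {5,4,3,0,1}
  4. ckA   = {5,4,3}
  5. kcA   = {5,4,3,0,1,6}
  6. ckcA  = {2}
  7. kckcA = {2,0,1}
  8. ckckcA = {5,4,3,6}
— saturated at 8

8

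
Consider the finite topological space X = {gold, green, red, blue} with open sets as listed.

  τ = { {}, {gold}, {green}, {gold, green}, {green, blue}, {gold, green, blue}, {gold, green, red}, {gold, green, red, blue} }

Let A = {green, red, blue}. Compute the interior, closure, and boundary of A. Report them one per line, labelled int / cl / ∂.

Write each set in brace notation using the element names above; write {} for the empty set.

open subsets of A: {}, {green}, {green, blue}; so int(A) = {green, blue}
closure: X∖int(X∖A) = X∖{gold} = {green, red, blue}
∂A = {green, red, blue} minus {green, blue} = {red}

int(A) = {green, blue}
cl(A)  = {green, red, blue}
∂A     = {red}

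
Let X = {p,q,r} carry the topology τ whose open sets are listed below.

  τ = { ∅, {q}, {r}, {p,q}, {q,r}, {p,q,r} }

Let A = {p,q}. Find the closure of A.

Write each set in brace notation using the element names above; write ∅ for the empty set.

{p,q}

closure: X∖int(X∖A) = X∖{r} = {p,q}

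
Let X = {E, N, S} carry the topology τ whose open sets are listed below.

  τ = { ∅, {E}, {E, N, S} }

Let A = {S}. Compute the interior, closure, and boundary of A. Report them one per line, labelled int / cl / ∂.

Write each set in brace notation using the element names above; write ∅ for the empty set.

int(A) = ∅
cl(A)  = {N, S}
∂A     = {N, S}

U open, U⊆A: ∅. int(A) = ⋃ = ∅
X∖A={E, N}, int(X∖A)={E}, hence cl(A)={N, S}
∂A: remove int from cl → {N, S}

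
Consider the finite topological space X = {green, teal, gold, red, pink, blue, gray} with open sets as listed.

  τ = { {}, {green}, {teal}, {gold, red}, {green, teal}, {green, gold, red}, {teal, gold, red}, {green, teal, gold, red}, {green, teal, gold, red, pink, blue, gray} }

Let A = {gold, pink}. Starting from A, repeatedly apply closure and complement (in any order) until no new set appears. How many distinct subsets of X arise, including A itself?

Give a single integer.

8

X∖A={green, teal, red, blue, gray}, int(X∖A)={green, teal}, hence cl(A)={gold, red, pink, blue, gray}
Orbit (k=closure, c=complement):
  1. A     = {gold, pink}
  2. kA    = {gold, red, pink, blue, gray}
  3. cA    = {green, teal, red, blue, gray}
  4. ckA   = {green, teal}
  5. kcA   = {green, teal, gold, red, pink, blue, gray}
  6. kckA  = {green, teal, pink, blue, gray}
  7. ckcA  = {}
  8. ckckA = {gold, red}
(closed under both — stop)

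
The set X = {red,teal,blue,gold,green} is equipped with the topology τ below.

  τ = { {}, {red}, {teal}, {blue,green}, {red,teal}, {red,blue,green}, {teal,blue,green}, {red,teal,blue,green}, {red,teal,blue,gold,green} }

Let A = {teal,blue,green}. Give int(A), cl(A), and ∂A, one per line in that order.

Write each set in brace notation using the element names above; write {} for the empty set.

int(A) = {teal,blue,green}
cl(A)  = {teal,blue,gold,green}
∂A     = {gold}

interior: largest open inside A is {teal,blue,green} (from {}, {teal}, {blue,green}, {teal,blue,green})
cl via duality: int({red,gold}) = {red}, so X∖{red} = {teal,blue,gold,green}
cl∖int = {gold}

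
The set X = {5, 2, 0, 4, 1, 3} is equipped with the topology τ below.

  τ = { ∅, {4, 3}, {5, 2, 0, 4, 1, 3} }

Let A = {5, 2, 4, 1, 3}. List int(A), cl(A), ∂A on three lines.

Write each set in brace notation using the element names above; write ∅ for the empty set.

open subsets of A: ∅, {4, 3}; so int(A) = {4, 3}
closure: X∖int(X∖A) = X∖∅ = {5, 2, 0, 4, 1, 3}
∂A = {5, 2, 0, 4, 1, 3} minus {4, 3} = {5, 2, 0, 1}

int(A) = {4, 3}
cl(A)  = {5, 2, 0, 4, 1, 3}
∂A     = {5, 2, 0, 1}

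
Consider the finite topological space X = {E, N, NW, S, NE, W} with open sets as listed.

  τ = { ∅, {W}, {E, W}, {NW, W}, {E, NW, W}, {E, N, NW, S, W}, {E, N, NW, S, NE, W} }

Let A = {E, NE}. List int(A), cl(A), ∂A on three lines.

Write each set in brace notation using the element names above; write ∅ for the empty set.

int(A) = ∅
cl(A)  = {E, N, S, NE}
∂A     = {E, N, S, NE}

interior: largest open inside A is ∅ (from ∅)
cl via duality: int({N, NW, S, W}) = {NW, W}, so X∖{NW, W} = {E, N, S, NE}
cl∖int = {E, N, S, NE}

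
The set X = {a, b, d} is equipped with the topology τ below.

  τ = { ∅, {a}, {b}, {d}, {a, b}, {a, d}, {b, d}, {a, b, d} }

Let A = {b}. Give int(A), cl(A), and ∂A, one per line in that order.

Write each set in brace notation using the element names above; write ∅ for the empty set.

open subsets of A: ∅, {b}; so int(A) = {b}
closure: X∖int(X∖A) = X∖{a, d} = {b}
∂A = {b} minus {b} = ∅

int(A) = {b}
cl(A)  = {b}
∂A     = ∅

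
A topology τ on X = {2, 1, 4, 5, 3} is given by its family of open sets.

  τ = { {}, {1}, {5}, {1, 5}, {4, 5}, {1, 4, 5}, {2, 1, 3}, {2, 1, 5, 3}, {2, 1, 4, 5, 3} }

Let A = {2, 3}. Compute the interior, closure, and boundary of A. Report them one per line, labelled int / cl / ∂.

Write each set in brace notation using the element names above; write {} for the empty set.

int(A) = {}
cl(A)  = {2, 3}
∂A     = {2, 3}

interior: largest open inside A is {} (from {})
cl via duality: int({1, 4, 5}) = {1, 4, 5}, so X∖{1, 4, 5} = {2, 3}
cl∖int = {2, 3}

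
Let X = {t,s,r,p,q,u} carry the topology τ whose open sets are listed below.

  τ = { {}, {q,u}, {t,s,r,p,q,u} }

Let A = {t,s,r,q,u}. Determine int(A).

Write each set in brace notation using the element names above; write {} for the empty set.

{q,u}

opens ⊆ A: {}, {q,u}; union → int = {q,u}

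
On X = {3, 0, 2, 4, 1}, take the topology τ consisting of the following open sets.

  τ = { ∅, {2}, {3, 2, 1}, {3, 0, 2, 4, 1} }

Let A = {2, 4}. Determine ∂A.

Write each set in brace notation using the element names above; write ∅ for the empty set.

{3, 0, 4, 1}

interior: largest open inside A is {2} (from ∅, {2})
cl via duality: int({3, 0, 1}) = ∅, so X∖∅ = {3, 0, 2, 4, 1}
cl∖int = {3, 0, 4, 1}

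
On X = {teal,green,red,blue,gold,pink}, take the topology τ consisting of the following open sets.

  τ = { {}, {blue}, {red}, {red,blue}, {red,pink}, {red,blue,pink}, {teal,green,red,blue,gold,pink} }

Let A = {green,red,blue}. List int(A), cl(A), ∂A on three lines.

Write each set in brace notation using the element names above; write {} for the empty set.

int(A) = {red,blue}
cl(A)  = {teal,green,red,blue,gold,pink}
∂A     = {teal,green,gold,pink}

U open, U⊆A: {}, {red}, {blue}, {red,blue}. int(A) = ⋃ = {red,blue}
X∖A={teal,gold,pink}, int(X∖A)={}, hence cl(A)={teal,green,red,blue,gold,pink}
∂A: remove int from cl → {teal,green,gold,pink}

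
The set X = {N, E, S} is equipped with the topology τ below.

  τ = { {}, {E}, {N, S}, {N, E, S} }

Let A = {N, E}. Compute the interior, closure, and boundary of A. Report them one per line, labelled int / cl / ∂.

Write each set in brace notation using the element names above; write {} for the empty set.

interior: largest open inside A is {E} (from {}, {E})
cl via duality: int({S}) = {}, so X∖{} = {N, E, S}
cl∖int = {N, S}

int(A) = {E}
cl(A)  = {N, E, S}
∂A     = {N, S}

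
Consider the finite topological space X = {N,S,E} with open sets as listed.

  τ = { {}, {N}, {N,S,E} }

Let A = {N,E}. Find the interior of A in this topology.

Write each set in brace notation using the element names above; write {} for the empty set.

{N}

U open, U⊆A: {}, {N}. int(A) = ⋃ = {N}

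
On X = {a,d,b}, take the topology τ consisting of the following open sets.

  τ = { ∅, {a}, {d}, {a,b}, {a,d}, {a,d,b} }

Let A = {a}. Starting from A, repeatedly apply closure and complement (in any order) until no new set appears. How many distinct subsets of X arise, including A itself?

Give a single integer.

cl via duality: int({d,b}) = {d}, so X∖{d} = {a,b}
Write k for closure, c for complement:
  1. A     = {a}
  2. kA    = {a,b}
  3. cA    = {d,b}
  4. ckA   = {d}
applying k or c yields no new set

4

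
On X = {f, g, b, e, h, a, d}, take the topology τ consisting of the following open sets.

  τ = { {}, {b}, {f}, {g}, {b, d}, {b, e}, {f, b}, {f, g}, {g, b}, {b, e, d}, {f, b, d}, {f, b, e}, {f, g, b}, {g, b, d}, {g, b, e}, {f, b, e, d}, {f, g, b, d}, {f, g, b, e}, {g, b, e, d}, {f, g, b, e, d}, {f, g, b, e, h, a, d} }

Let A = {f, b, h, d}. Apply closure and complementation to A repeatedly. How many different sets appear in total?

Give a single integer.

cl via duality: int({g, e, a}) = {g}, so X∖{g} = {f, b, e, h, a, d}
Write k for closure, c for complement:
  1. A     = {f, b, h, d}
  2. kA    = {f, b, e, h, a, d}
  3. cA    = {g, e, a}
  4. ckA   = {g}
  5. kcA   = {g, e, h, a}
  6. kckA  = {g, h, a}
  7. ckcA  = {f, b, d}
  8. ckckA = {f, b, e, d}
applying k or c yields no new set

8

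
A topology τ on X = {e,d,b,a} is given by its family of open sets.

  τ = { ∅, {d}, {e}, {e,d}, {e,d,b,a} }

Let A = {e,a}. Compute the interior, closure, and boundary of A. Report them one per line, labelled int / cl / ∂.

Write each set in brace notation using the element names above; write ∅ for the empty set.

open subsets of A: ∅, {e}; so int(A) = {e}
closure: X∖int(X∖A) = X∖{d} = {e,b,a}
∂A = {e,b,a} minus {e} = {b,a}

int(A) = {e}
cl(A)  = {e,b,a}
∂A     = {b,a}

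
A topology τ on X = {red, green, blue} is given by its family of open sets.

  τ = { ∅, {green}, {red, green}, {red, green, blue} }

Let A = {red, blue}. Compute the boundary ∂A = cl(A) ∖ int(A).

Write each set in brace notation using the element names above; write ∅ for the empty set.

{red, blue}

U open, U⊆A: ∅. int(A) = ⋃ = ∅
X∖A={green}, int(X∖A)={green}, hence cl(A)={red, blue}
∂A: remove int from cl → {red, blue}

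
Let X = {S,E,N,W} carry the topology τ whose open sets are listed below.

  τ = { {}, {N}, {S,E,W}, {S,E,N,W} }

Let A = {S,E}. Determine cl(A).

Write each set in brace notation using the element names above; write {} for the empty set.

closure: X∖int(X∖A) = X∖{N} = {S,E,W}

{S,E,W}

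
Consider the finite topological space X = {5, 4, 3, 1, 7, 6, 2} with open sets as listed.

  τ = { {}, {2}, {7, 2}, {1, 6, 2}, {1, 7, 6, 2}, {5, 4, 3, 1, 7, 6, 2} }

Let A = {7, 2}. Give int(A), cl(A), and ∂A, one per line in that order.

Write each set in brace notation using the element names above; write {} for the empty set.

open subsets of A: {}, {2}, {7, 2}; so int(A) = {7, 2}
closure: X∖int(X∖A) = X∖{} = {5, 4, 3, 1, 7, 6, 2}
∂A = {5, 4, 3, 1, 7, 6, 2} minus {7, 2} = {5, 4, 3, 1, 6}

int(A) = {7, 2}
cl(A)  = {5, 4, 3, 1, 7, 6, 2}
∂A     = {5, 4, 3, 1, 6}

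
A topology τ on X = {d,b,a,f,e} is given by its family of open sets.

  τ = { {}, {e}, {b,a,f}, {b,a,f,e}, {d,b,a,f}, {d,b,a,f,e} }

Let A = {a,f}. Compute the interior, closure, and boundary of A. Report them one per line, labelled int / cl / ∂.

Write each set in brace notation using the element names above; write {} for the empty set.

opens ⊆ A: {}; union → int = {}
complement {d,b,e}; its interior {e}; cl(A) = X∖{e} = {d,b,a,f}
boundary = {d,b,a,f} ∖ {} = {d,b,a,f}

int(A) = {}
cl(A)  = {d,b,a,f}
∂A     = {d,b,a,f}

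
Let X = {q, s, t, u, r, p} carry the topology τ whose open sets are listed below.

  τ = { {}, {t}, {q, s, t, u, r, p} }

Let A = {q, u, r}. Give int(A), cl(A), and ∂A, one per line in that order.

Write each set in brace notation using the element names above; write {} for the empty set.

int(A) = {}
cl(A)  = {q, s, u, r, p}
∂A     = {q, s, u, r, p}

interior: largest open inside A is {} (from {})
cl via duality: int({s, t, p}) = {t}, so X∖{t} = {q, s, u, r, p}
cl∖int = {q, s, u, r, p}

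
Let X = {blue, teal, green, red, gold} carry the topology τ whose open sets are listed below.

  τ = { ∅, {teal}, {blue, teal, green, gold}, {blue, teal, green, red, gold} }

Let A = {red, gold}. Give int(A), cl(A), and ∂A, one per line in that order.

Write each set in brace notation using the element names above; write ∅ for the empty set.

open subsets of A: ∅; so int(A) = ∅
closure: X∖int(X∖A) = X∖{teal} = {blue, green, red, gold}
∂A = {blue, green, red, gold} minus ∅ = {blue, green, red, gold}

int(A) = ∅
cl(A)  = {blue, green, red, gold}
∂A     = {blue, green, red, gold}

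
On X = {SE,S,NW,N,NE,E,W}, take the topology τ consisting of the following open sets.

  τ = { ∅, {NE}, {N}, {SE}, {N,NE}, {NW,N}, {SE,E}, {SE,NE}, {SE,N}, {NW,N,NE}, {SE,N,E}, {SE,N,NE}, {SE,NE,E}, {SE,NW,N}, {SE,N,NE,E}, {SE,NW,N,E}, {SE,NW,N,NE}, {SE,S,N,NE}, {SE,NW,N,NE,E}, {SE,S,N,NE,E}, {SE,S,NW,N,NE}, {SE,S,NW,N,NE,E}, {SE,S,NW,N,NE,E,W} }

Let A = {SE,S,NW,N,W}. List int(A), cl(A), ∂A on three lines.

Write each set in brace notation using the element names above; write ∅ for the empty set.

interior: largest open inside A is {SE,NW,N} (from ∅, {N}, {SE}, {SE,N}, {NW,N}, {SE,NW,N})
cl via duality: int({NE,E}) = {NE}, so X∖{NE} = {SE,S,NW,N,E,W}
cl∖int = {S,E,W}

int(A) = {SE,NW,N}
cl(A)  = {SE,S,NW,N,E,W}
∂A     = {S,E,W}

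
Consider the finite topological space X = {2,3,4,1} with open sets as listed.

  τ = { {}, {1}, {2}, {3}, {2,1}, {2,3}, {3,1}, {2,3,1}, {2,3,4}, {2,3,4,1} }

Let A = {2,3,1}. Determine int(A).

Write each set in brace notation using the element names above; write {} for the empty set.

interior: largest open inside A is {2,3,1} (from {}, {2}, {3}, {1}, {2,1}, {3,1}, {2,3}, {2,3,1})

{2,3,1}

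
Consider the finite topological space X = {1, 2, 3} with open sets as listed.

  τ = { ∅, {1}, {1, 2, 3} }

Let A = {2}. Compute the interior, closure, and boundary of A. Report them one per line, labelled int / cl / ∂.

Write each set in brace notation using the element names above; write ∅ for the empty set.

U open, U⊆A: ∅. int(A) = ⋃ = ∅
X∖A={1, 3}, int(X∖A)={1}, hence cl(A)={2, 3}
∂A: remove int from cl → {2, 3}

int(A) = ∅
cl(A)  = {2, 3}
∂A     = {2, 3}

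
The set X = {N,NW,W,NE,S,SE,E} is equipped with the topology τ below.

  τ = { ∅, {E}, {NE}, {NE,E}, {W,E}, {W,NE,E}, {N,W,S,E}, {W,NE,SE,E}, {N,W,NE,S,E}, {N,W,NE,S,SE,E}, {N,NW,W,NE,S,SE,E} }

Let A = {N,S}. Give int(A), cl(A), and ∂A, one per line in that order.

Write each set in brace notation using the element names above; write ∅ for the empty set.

interior: largest open inside A is ∅ (from ∅)
cl via duality: int({NW,W,NE,SE,E}) = {W,NE,SE,E}, so X∖{W,NE,SE,E} = {N,NW,S}
cl∖int = {N,NW,S}

int(A) = ∅
cl(A)  = {N,NW,S}
∂A     = {N,NW,S}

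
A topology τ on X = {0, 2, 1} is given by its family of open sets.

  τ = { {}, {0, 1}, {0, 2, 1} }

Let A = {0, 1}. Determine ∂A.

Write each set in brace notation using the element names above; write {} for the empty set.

opens ⊆ A: {}, {0, 1}; union → int = {0, 1}
complement {2}; its interior {}; cl(A) = X∖{} = {0, 2, 1}
boundary = {0, 2, 1} ∖ {0, 1} = {2}

{2}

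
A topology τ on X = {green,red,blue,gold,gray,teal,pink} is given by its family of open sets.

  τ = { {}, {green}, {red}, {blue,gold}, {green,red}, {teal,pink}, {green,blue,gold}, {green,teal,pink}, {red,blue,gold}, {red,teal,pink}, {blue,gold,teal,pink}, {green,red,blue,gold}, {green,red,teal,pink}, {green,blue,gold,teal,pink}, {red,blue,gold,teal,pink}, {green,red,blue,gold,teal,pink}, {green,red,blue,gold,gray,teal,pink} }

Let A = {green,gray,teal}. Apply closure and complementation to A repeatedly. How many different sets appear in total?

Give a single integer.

10

closure: X∖int(X∖A) = X∖{red,blue,gold} = {green,gray,teal,pink}
Let k=closure and c=complement:
  1. A     = {green,gray,teal}
  2. kA    = {green,gray,teal,pink}
  3. cA    = {red,blue,gold,pink}
  4. ckA   = {red,blue,gold}
  5. kcA   = {red,blue,gold,gray,teal,pink}
  6. kckA  = {red,blue,gold,gray}
  7. ckcA  = {green}
  8. ckckA = {green,teal,pink}
  9. kckcA = {green,gray}
  10. ckckcA = {red,blue,gold,teal,pink}
— saturated at 10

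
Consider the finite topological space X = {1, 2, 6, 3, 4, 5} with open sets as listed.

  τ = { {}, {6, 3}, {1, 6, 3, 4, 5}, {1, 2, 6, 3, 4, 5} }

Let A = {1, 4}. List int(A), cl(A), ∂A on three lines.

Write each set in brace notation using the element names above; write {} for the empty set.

U open, U⊆A: {}. int(A) = ⋃ = {}
X∖A={2, 6, 3, 5}, int(X∖A)={6, 3}, hence cl(A)={1, 2, 4, 5}
∂A: remove int from cl → {1, 2, 4, 5}

int(A) = {}
cl(A)  = {1, 2, 4, 5}
∂A     = {1, 2, 4, 5}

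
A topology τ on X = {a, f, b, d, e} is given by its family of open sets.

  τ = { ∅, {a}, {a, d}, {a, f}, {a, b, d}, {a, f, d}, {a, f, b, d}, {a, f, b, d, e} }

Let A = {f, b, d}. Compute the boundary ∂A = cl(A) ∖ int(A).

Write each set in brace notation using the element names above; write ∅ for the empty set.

{f, b, d, e}

opens ⊆ A: ∅; union → int = ∅
complement {a, e}; its interior {a}; cl(A) = X∖{a} = {f, b, d, e}
boundary = {f, b, d, e} ∖ ∅ = {f, b, d, e}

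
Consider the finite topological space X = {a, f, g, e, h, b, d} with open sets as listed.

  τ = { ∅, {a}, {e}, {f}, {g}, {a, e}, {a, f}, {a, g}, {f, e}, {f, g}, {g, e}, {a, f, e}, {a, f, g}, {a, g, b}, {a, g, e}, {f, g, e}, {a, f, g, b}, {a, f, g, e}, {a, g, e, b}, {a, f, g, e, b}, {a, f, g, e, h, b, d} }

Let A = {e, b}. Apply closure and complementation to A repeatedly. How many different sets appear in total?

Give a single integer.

8

X∖A={a, f, g, h, d}, int(X∖A)={a, f, g}, hence cl(A)={e, h, b, d}
Orbit (k=closure, c=complement):
  1. A     = {e, b}
  2. kA    = {e, h, b, d}
  3. cA    = {a, f, g, h, d}
  4. ckA   = {a, f, g}
  5. kcA   = {a, f, g, h, b, d}
  6. ckcA  = {e}
  7. kckcA = {e, h, d}
  8. ckckcA = {a, f, g, b}
(closed under both — stop)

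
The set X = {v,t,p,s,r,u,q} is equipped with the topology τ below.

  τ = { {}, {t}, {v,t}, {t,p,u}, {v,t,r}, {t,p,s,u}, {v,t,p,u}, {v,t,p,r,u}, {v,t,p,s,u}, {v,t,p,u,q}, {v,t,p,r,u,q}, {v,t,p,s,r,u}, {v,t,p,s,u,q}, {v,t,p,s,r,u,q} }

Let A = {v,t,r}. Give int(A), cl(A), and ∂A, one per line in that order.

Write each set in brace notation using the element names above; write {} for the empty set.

int(A) = {v,t,r}
cl(A)  = {v,t,p,s,r,u,q}
∂A     = {p,s,u,q}

opens ⊆ A: {}, {t}, {v,t}, {v,t,r}; union → int = {v,t,r}
complement {p,s,u,q}; its interior {}; cl(A) = X∖{} = {v,t,p,s,r,u,q}
boundary = {v,t,p,s,r,u,q} ∖ {v,t,r} = {p,s,u,q}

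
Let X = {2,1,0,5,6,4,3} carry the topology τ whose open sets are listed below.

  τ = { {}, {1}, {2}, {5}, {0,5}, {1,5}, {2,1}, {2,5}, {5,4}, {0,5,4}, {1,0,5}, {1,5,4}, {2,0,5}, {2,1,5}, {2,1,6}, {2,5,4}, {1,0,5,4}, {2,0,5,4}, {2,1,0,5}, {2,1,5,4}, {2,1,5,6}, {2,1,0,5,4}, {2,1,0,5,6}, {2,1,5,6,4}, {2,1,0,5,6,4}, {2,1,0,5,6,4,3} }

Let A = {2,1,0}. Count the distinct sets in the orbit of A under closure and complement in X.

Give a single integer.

10

complement {5,6,4,3}; its interior {5,4}; cl(A) = X∖{5,4} = {2,1,0,6,3}
With k = closure, c = complement:
  1. A     = {2,1,0}
  2. kA    = {2,1,0,6,3}
  3. cA    = {5,6,4,3}
  4. ckA   = {5,4}
  5. kcA   = {0,5,6,4,3}
  6. kckA  = {0,5,4,3}
  7. ckcA  = {2,1}
  8. ckckA = {2,1,6}
  9. kckcA = {2,1,6,3}
  10. ckckcA = {0,5,4}
k, c of each give nothing new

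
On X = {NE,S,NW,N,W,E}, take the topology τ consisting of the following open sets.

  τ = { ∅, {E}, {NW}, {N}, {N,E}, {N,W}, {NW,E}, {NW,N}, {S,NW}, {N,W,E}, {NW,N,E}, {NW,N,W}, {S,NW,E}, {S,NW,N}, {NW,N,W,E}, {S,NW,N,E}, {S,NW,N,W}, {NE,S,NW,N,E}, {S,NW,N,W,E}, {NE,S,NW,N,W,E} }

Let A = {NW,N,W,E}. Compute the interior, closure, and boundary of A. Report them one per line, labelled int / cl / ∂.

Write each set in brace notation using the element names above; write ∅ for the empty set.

open subsets of A: ∅, {N}, {NW}, {E}, {NW,E}, {NW,N}, {N,E}, {N,W}, {NW,N,W}, {N,W,E}, {NW,N,E}, {NW,N,W,E}; so int(A) = {NW,N,W,E}
closure: X∖int(X∖A) = X∖∅ = {NE,S,NW,N,W,E}
∂A = {NE,S,NW,N,W,E} minus {NW,N,W,E} = {NE,S}

int(A) = {NW,N,W,E}
cl(A)  = {NE,S,NW,N,W,E}
∂A     = {NE,S}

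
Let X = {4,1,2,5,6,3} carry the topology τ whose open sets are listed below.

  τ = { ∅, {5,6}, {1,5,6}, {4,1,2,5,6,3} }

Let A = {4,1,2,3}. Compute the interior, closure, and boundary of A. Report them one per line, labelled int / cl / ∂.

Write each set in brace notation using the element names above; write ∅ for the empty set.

int(A) = ∅
cl(A)  = {4,1,2,3}
∂A     = {4,1,2,3}

open subsets of A: ∅; so int(A) = ∅
closure: X∖int(X∖A) = X∖{5,6} = {4,1,2,3}
∂A = {4,1,2,3} minus ∅ = {4,1,2,3}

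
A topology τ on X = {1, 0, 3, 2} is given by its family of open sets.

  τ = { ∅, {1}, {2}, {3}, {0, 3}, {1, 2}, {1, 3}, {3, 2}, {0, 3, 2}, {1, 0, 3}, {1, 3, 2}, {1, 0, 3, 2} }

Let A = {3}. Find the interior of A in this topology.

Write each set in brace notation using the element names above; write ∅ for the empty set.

{3}

interior: largest open inside A is {3} (from ∅, {3})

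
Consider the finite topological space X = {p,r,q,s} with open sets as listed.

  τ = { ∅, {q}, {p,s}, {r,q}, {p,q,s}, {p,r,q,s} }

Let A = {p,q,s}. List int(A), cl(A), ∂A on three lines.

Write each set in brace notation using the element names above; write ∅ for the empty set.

int(A) = {p,q,s}
cl(A)  = {p,r,q,s}
∂A     = {r}

interior: largest open inside A is {p,q,s} (from ∅, {q}, {p,s}, {p,q,s})
cl via duality: int({r}) = ∅, so X∖∅ = {p,r,q,s}
cl∖int = {r}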